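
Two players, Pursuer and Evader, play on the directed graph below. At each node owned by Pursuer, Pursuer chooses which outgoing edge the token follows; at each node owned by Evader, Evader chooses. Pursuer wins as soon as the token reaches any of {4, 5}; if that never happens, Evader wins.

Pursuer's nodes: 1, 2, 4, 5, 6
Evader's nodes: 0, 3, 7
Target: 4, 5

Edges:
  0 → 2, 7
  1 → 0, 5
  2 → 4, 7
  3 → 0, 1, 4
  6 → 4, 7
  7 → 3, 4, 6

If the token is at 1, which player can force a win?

Pursuer

A0 = {4, 5}
A1: add {1, 2, 6} — 1 (Pursuer) has 1→5; 2 (Pursuer) has 2→4; 6 (Pursuer) has 6→4.
A2 = A1; e.g. 0 (Evader) can still go to 7. Fixed point.
1 ∈ A1, so Pursuer can force the target.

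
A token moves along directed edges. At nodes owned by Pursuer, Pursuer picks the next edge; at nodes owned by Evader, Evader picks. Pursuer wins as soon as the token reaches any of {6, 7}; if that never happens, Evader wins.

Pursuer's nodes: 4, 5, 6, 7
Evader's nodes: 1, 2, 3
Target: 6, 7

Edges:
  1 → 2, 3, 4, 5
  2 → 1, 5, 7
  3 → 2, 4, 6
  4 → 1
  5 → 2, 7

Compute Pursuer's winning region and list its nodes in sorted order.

A0 = {6, 7}
A1: add {5} — 5 (Pursuer) has 5→7.
A2 = A1; e.g. 1 (Evader) can still go to 2. Fixed point.
Pursuer's winning region = {5, 6, 7}.

5, 6, 7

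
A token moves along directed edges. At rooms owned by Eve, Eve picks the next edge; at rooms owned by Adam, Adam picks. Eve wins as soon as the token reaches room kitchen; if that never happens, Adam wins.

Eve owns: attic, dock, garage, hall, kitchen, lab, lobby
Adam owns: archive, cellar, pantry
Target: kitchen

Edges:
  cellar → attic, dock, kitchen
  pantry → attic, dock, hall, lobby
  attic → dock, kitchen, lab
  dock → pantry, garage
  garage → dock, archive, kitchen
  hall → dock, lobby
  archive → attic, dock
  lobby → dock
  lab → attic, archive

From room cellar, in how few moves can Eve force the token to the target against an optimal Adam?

3

A0 = {kitchen}
A1: add {attic, garage} — attic (Eve) has attic→kitchen; garage (Eve) has garage→kitchen.
A2: add {dock, lab} — dock (Eve) has dock→garage; lab (Eve) has lab→attic.
A3: add {archive, cellar, hall, lobby} — cellar (Adam): all of {attic, dock, kitchen} already in; hall (Eve) has hall→dock; archive (Adam): all of {attic, dock} already in; lobby (Eve) has lobby→dock.
cellar enters the attractor at level 3, so Eve can force the target in 3 moves from there.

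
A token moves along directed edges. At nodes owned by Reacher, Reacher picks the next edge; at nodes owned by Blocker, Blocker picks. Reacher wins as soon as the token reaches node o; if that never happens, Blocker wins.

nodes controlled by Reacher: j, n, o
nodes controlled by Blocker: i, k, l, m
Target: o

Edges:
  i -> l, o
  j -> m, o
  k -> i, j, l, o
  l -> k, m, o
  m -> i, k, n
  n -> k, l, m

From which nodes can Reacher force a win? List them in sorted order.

j, o

A0 = {o}
A1: add {j} — j (Reacher) has j→o.
A2 = A1; e.g. i (Blocker) can still go to l. Fixed point.
Reacher's winning region = {j, o}.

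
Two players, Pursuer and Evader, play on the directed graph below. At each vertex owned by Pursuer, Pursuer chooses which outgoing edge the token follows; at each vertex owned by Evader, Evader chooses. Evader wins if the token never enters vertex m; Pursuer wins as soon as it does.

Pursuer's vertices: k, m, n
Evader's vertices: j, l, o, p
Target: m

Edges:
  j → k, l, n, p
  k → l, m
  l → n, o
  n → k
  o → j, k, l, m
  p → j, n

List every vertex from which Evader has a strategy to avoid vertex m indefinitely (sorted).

A0 = {m}
A1: add {k} — k (Pursuer) has k→m.
A2: add {n} — n (Pursuer) has n→k.
A3 = A2; e.g. j (Evader) can still go to l. Fixed point.
Pursuer's attractor = {k, m, n}; Evader avoids the target exactly from the complement.

j, l, o, p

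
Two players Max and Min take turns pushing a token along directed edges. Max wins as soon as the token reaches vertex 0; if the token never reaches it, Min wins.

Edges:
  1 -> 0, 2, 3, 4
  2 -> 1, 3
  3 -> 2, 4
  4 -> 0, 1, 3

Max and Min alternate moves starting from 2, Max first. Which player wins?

Min

Track states (vertex, player-to-move).
A0 = {(0,Max), (0,Min)}
A1: add {(1,Max), (4,Max)}.
A2 = A1; e.g. (1,Min) stays out. (2,Max) never enters ⇒ Min avoids the target.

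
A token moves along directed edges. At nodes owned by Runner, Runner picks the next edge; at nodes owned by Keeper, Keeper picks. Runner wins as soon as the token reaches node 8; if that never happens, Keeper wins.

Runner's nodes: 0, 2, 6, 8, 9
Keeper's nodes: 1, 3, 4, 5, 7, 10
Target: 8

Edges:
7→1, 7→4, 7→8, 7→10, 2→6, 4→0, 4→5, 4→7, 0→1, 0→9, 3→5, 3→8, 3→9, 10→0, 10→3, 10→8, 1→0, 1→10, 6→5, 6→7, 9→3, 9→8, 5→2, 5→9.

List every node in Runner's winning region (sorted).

A0 = {8}
A1: add {9} — 9 (Runner) has 9→8.
A2: add {0} — 0 (Runner) has 0→9.
A3 = A2; e.g. 1 (Keeper) can still go to 10. Fixed point.
Runner's winning region = {0, 8, 9}.

0, 8, 9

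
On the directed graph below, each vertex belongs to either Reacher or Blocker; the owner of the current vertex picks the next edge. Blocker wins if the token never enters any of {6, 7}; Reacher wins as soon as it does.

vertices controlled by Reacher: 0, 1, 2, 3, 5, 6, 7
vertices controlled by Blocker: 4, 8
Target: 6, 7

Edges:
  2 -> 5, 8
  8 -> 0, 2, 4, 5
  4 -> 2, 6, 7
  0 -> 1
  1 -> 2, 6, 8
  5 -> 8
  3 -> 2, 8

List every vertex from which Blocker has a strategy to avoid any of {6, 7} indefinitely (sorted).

A0 = {6, 7}
A1: add {1} — 1 (Reacher) has 1→6.
A2: add {0} — 0 (Reacher) has 0→1.
A3 = A2; e.g. 2 (Reacher) has no edge into A2. Fixed point.
Reacher's attractor = {0, 1, 6, 7}; Blocker avoids the target exactly from the complement.

2, 3, 4, 5, 8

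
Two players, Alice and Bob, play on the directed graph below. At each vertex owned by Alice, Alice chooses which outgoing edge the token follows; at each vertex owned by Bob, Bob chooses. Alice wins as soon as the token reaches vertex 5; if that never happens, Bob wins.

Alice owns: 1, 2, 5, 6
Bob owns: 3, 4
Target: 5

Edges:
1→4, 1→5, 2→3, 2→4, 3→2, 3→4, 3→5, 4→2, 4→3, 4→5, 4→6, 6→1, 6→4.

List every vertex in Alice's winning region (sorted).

A0 = {5}
A1: add {1} — 1 (Alice) has 1→5.
A2: add {6} — 6 (Alice) has 6→1.
A3 = A2; e.g. 2 (Alice) has no edge into A2. Fixed point.
Alice's winning region = {1, 5, 6}.

1, 5, 6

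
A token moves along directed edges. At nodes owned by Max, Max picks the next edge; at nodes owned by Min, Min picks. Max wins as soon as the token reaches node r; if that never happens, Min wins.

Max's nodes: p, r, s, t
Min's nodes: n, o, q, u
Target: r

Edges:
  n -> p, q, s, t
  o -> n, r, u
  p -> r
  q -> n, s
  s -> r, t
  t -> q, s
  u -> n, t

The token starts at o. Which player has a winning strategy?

A0 = {r}
A1: add {p, s} — p (Max) has p→r; s (Max) has s→r.
A2: add {t} — t (Max) has t→s.
A3 = A2; e.g. n (Min) can still go to q. Fixed point.
o never enters the attractor, so Min can avoid the target forever.

Min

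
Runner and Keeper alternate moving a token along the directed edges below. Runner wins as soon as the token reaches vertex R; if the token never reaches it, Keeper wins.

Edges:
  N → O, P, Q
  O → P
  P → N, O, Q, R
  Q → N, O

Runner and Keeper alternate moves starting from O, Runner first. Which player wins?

Keeper

Track states (vertex, player-to-move).
A0 = {(R,Runner), (R,Keeper)}
A1: add {(P,Runner)}.
A2: add {(O,Keeper)}.
A3: add {(N,Runner), (Q,Runner)}.
A4 = A3; e.g. (N,Keeper) stays out. (O,Runner) never enters ⇒ Keeper avoids the target.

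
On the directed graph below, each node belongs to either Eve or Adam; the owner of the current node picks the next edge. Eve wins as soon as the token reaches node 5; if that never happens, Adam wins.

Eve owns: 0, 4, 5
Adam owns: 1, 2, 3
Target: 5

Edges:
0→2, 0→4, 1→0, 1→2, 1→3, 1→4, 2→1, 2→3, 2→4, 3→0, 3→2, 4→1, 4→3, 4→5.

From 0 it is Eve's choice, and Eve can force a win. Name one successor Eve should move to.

4

A0 = {5}
A1: add {4} — 4 (Eve) has 4→5.
A2: add {0} — 0 (Eve) has 0→4.
A3 = A2; e.g. 1 (Adam) can still go to 2. Fixed point.
From 0, successor 4 is in the attractor (rank 1); the other successor 2 is not.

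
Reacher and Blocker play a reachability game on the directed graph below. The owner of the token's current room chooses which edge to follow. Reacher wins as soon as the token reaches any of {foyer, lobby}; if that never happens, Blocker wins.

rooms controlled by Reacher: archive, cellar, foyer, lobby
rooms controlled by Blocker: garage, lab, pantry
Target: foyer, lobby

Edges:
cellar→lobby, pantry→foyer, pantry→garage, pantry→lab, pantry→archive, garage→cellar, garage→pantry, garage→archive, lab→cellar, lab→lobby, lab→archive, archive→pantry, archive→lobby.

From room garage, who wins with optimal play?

A0 = {foyer, lobby}
A1: add {archive, cellar} — cellar (Reacher) has cellar→lobby; archive (Reacher) has archive→lobby.
A2: add {lab} — lab (Blocker): all of {cellar, lobby, archive} already in.
A3 = A2; e.g. pantry (Blocker) can still go to garage. Fixed point.
garage never enters the attractor, so Blocker can avoid the target forever.

Blocker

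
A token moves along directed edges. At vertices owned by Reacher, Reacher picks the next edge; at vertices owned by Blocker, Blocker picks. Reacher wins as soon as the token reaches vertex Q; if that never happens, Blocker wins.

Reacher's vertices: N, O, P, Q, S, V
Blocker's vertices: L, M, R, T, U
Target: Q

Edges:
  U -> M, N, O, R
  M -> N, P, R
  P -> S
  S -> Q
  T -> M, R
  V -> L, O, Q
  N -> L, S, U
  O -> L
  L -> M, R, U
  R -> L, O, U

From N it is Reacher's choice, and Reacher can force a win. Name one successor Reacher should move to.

A0 = {Q}
A1: add {S, V} — S (Reacher) has S→Q; V (Reacher) has V→Q.
A2: add {N, P} — N (Reacher) has N→S; P (Reacher) has P→S.
A3 = A2; e.g. L (Blocker) can still go to M. Fixed point.
From N, successor S is in the attractor (rank 1); the other successors L, U are not.

S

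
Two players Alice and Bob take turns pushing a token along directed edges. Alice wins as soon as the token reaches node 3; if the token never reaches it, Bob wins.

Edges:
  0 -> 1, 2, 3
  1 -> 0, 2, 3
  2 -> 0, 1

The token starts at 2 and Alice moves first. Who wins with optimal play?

Track states (vertex, player-to-move).
A0 = {(3,Alice), (3,Bob)}
A1: add {(0,Alice), (1,Alice)}.
A2: add {(2,Bob)}.
A3 = A2; e.g. (0,Bob) stays out. (2,Alice) never enters ⇒ Bob avoids the target.

Bob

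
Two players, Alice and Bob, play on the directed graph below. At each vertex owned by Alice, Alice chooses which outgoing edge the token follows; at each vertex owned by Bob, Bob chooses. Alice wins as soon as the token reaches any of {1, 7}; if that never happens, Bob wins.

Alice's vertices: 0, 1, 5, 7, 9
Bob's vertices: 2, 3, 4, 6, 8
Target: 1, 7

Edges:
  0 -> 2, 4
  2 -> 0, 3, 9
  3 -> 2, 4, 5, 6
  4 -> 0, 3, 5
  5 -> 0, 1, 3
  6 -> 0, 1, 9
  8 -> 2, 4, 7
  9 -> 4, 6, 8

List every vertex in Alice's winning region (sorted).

A0 = {1, 7}
A1: add {5} — 5 (Alice) has 5→1.
A2 = A1; e.g. 0 (Alice) has no edge into A1. Fixed point.
Alice's winning region = {1, 5, 7}.

1, 5, 7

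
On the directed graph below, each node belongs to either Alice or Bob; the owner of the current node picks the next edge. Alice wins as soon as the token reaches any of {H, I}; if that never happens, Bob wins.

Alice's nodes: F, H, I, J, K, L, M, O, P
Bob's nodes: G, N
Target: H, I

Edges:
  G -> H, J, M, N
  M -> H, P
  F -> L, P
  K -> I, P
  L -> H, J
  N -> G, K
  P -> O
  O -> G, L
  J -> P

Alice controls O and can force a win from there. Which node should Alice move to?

A0 = {H, I}
A1: add {K, L, M} — K (Alice) has K→I; L (Alice) has L→H; M (Alice) has M→H.
A2: add {F, O} — F (Alice) has F→L; O (Alice) has O→L.
A3: add {P} — P (Alice) has P→O.
A4: add {J} — J (Alice) has J→P.
A5 = A4; e.g. G (Bob) can still go to N. Fixed point.
From O, successor L is in the attractor (rank 1); the other successor G is not.

L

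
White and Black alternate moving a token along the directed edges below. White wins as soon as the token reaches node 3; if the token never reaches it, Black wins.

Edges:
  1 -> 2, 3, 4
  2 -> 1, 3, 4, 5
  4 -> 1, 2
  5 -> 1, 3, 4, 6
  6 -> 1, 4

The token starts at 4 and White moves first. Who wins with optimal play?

Black

Track states (vertex, player-to-move).
A0 = {(3,White), (3,Black)}
A1: add {(1,White), (2,White), (5,White)}.
A2: add {(4,Black)}.
A3: add {(6,White)}.
A4 = A3; e.g. (1,Black) stays out. (4,White) never enters ⇒ Black avoids the target.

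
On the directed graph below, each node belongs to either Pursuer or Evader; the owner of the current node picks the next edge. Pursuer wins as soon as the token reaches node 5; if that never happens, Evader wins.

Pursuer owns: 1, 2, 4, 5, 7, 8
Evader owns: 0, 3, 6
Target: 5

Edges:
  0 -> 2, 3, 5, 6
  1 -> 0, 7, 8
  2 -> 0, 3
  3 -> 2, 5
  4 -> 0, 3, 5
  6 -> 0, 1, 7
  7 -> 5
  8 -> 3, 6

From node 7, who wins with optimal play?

Pursuer

A0 = {5}
A1: add {4, 7} — 4 (Pursuer) has 4→5; 7 (Pursuer) has 7→5.
7 ∈ A1, so Pursuer can force the target.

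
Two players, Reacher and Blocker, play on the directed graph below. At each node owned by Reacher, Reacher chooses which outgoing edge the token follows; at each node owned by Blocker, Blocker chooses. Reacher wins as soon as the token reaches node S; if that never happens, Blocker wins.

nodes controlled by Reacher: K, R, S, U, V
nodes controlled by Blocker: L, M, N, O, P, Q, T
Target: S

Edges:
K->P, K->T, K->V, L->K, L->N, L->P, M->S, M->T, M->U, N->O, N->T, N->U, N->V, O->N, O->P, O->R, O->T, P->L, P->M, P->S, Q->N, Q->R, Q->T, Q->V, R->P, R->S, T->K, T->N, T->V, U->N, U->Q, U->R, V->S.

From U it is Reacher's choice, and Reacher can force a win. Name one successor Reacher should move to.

R

A0 = {S}
A1: add {R, V} — R (Reacher) has R→S; V (Reacher) has V→S.
A2: add {K, U} — K (Reacher) has K→V; U (Reacher) has U→R.
A3 = A2; e.g. L (Blocker) can still go to N. Fixed point.
From U, successor R is in the attractor (rank 1); the other successors N, Q are not.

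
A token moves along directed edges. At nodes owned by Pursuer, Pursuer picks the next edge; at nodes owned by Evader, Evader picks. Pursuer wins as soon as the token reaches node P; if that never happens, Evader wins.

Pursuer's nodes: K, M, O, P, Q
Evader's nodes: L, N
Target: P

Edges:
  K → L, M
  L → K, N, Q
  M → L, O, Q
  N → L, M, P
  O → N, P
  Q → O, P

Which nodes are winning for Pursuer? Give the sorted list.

A0 = {P}
A1: add {O, Q} — O (Pursuer) has O→P; Q (Pursuer) has Q→P.
A2: add {M} — M (Pursuer) has M→O.
A3: add {K} — K (Pursuer) has K→M.
A4 = A3; e.g. L (Evader) can still go to N. Fixed point.
Pursuer's winning region = {K, M, O, P, Q}.

K, M, O, P, Q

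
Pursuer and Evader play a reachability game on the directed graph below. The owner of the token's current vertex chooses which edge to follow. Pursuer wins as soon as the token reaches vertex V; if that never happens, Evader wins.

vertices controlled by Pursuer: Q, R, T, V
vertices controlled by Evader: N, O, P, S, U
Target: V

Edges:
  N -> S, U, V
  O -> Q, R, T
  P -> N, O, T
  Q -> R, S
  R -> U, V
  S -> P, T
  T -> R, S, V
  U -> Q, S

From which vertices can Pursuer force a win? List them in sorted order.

A0 = {V}
A1: add {R, T} — R (Pursuer) has R→V; T (Pursuer) has T→V.
A2: add {Q} — Q (Pursuer) has Q→R.
A3: add {O} — O (Evader): all of {Q, R, T} already in.
A4 = A3; e.g. N (Evader) can still go to S. Fixed point.
Pursuer's winning region = {O, Q, R, T, V}.

O, Q, R, T, V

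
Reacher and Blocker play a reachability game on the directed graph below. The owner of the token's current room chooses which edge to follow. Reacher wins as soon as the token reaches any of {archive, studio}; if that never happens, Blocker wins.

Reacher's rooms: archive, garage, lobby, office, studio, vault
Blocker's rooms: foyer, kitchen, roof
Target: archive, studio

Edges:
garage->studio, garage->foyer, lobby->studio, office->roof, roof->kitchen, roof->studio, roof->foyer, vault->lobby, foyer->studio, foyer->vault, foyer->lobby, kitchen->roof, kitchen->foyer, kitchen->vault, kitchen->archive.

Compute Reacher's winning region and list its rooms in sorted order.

archive, foyer, garage, lobby, studio, vault

A0 = {archive, studio}
A1: add {garage, lobby} — garage (Reacher) has garage→studio; lobby (Reacher) has lobby→studio.
A2: add {vault} — vault (Reacher) has vault→lobby.
A3: add {foyer} — foyer (Blocker): all of {studio, vault, lobby} already in.
A4 = A3; e.g. roof (Blocker) can still go to kitchen. Fixed point.
Reacher's winning region = {archive, foyer, garage, lobby, studio, vault}.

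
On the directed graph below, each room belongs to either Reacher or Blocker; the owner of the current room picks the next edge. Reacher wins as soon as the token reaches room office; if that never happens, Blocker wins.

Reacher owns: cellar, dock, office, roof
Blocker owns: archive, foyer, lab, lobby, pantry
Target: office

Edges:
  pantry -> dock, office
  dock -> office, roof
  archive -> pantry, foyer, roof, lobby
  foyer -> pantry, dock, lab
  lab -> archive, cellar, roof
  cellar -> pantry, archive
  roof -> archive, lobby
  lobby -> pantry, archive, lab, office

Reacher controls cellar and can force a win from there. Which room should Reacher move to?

pantry

A0 = {office}
A1: add {dock} — dock (Reacher) has dock→office.
A2: add {pantry} — pantry (Blocker): all of {dock, office} already in.
A3: add {cellar} — cellar (Reacher) has cellar→pantry.
A4 = A3; e.g. archive (Blocker) can still go to foyer. Fixed point.
From cellar, successor pantry is in the attractor (rank 2); the other successor archive is not.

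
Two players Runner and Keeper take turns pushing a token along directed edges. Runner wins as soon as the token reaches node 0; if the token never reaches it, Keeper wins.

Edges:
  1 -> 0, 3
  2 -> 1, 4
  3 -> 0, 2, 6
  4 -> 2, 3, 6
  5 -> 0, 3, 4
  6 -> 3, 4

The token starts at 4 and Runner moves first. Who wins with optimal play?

Keeper

Track states (vertex, player-to-move).
A0 = {(0,Runner), (0,Keeper)}
A1: add {(1,Runner), (3,Runner), (5,Runner)}.
A2: add {(1,Keeper)}.
A3: add {(2,Runner)}.
A4 = A3; e.g. (2,Keeper) stays out. (4,Runner) never enters ⇒ Keeper avoids the target.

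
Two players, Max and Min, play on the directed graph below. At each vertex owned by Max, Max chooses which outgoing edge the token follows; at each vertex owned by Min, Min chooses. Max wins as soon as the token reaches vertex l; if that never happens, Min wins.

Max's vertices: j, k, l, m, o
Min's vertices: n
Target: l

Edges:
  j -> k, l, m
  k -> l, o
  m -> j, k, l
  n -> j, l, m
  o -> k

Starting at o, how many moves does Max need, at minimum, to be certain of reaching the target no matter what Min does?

2

A0 = {l}
A1: add {j, k, m} — j (Max) has j→l; k (Max) has k→l; m (Max) has m→l.
A2: add {n, o} — n (Min): all of {j, l, m} already in; o (Max) has o→k.
A2 = all vertices. Fixed point.
o enters the attractor at level 2, so Max can force the target in 2 moves from there.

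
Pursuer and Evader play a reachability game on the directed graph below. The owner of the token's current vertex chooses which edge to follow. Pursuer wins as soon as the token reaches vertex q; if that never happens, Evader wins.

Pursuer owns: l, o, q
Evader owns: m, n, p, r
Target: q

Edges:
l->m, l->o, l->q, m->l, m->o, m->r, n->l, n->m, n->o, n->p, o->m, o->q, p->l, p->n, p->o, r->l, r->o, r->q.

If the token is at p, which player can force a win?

A0 = {q}
A1: add {l, o} — l (Pursuer) has l→q; o (Pursuer) has o→q.
A2: add {r} — r (Evader): all of {l, o, q} already in.
A3: add {m} — m (Evader): all of {l, o, r} already in.
A4 = A3; e.g. n (Evader) can still go to p. Fixed point.
p never enters the attractor, so Evader can avoid the target forever.

Evader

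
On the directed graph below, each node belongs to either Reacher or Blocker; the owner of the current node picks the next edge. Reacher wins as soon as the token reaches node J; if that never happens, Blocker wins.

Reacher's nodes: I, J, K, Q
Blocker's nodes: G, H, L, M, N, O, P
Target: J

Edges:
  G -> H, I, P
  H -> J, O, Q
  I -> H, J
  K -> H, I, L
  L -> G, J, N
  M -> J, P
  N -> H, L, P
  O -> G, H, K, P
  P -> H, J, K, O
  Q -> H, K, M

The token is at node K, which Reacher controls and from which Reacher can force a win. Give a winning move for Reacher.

I

A0 = {J}
A1: add {I} — I (Reacher) has I→J.
A2: add {K} — K (Reacher) has K→I.
A3: add {Q} — Q (Reacher) has Q→K.
A4 = A3; e.g. G (Blocker) can still go to H. Fixed point.
From K, successor I is in the attractor (rank 1); the other successors H, L are not.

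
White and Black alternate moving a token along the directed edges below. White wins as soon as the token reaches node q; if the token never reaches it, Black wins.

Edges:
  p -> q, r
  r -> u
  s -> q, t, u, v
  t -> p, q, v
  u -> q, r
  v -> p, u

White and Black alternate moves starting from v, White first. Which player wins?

Black

Track states (vertex, player-to-move).
A0 = {(q,White), (q,Black)}
A1: add {(p,White), (s,White), (t,White), (u,White)}.
A2: add {(r,Black), (v,Black)}.
A3 = A2; e.g. (p,Black) stays out. (v,White) never enters ⇒ Black avoids the target.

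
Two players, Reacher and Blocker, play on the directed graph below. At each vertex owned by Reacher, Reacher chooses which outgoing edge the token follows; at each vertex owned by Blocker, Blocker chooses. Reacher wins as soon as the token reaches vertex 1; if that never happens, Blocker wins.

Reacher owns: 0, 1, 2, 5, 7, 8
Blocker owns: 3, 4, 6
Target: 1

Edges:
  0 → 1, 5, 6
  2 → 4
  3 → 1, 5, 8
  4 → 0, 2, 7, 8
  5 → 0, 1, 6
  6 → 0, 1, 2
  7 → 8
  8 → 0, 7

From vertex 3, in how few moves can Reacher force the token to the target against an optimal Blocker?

A0 = {1}
A1: add {0, 5} — 0 (Reacher) has 0→1; 5 (Reacher) has 5→1.
A2: add {8} — 8 (Reacher) has 8→0.
A3: add {3, 7} — 3 (Blocker): all of {1, 5, 8} already in; 7 (Reacher) has 7→8.
A4 = A3; e.g. 2 (Reacher) has no edge into A3. Fixed point.
3 enters the attractor at level 3, so Reacher can force the target in 3 moves from there.

3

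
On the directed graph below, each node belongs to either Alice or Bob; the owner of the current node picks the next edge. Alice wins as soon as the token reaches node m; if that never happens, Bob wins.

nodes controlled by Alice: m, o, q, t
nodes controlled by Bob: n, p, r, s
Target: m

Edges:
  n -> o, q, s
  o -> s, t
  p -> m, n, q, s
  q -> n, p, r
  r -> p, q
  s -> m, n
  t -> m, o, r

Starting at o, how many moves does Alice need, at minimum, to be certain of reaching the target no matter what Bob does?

A0 = {m}
A1: add {t} — t (Alice) has t→m.
A2: add {o} — o (Alice) has o→t.
A3 = A2; e.g. n (Bob) can still go to q. Fixed point.
o enters the attractor at level 2, so Alice can force the target in 2 moves from there.

2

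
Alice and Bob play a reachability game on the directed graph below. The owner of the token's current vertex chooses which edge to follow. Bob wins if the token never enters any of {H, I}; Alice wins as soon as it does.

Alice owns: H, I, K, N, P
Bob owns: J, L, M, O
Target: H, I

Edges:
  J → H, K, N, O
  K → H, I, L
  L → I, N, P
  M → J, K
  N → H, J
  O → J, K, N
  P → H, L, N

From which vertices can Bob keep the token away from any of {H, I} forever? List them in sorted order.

A0 = {H, I}
A1: add {K, N, P} — K (Alice) has K→H; N (Alice) has N→H; P (Alice) has P→H.
A2: add {L} — L (Bob): all of {I, N, P} already in.
A3 = A2; e.g. J (Bob) can still go to O. Fixed point.
Alice's attractor = {H, I, K, L, N, P}; Bob avoids the target exactly from the complement.

J, M, O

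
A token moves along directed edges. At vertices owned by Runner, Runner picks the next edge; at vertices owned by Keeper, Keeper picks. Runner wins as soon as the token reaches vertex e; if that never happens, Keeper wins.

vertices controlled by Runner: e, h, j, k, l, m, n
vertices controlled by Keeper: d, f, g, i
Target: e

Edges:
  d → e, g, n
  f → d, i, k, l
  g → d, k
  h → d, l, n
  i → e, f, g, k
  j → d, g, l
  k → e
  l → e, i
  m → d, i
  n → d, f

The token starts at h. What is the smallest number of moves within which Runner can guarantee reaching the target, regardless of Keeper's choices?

2

A0 = {e}
A1: add {k, l} — k (Runner) has k→e; l (Runner) has l→e.
A2: add {h, j} — h (Runner) has h→l; j (Runner) has j→l.
A3 = A2; e.g. d (Keeper) can still go to g. Fixed point.
h enters the attractor at level 2, so Runner can force the target in 2 moves from there.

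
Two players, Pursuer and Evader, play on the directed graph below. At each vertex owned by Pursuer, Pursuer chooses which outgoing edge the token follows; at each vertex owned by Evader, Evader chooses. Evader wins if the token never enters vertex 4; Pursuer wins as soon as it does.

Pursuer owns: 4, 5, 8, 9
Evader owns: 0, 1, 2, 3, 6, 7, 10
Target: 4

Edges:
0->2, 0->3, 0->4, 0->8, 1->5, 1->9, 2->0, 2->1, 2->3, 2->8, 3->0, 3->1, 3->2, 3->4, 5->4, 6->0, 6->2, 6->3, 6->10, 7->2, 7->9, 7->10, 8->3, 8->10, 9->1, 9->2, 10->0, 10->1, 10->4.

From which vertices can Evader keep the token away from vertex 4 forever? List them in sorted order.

0, 1, 2, 3, 6, 7, 8, 9, 10

A0 = {4}
A1: add {5} — 5 (Pursuer) has 5→4.
A2 = A1; e.g. 0 (Evader) can still go to 2. Fixed point.
Pursuer's attractor = {4, 5}; Evader avoids the target exactly from the complement.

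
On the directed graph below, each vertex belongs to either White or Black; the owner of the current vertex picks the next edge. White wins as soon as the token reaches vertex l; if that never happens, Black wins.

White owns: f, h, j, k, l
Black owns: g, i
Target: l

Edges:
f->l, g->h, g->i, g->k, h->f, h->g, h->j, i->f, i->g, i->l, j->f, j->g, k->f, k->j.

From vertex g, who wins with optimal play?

A0 = {l}
A1: add {f} — f (White) has f→l.
A2: add {h, j, k} — h (White) has h→f; j (White) has j→f; k (White) has k→f.
A3 = A2; e.g. g (Black) can still go to i. Fixed point.
g never enters the attractor, so Black can avoid the target forever.

Black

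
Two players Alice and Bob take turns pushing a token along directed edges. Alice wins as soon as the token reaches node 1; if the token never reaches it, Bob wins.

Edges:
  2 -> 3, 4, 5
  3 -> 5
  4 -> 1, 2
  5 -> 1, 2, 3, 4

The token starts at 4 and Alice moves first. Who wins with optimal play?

Alice

Track states (vertex, player-to-move).
A0 = {(1,Alice), (1,Bob)}
A1: add {(4,Alice), (5,Alice)}.
(4,Alice) ∈ A1 ⇒ Alice forces the target.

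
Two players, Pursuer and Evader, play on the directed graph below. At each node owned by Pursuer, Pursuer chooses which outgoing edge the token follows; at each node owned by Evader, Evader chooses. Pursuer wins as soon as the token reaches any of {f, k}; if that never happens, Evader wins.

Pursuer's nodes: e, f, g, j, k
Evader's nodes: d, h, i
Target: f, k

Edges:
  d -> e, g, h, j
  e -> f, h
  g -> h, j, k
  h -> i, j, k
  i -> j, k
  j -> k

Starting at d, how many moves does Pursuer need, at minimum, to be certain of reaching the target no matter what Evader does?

A0 = {f, k}
A1: add {e, g, j} — e (Pursuer) has e→f; g (Pursuer) has g→k; j (Pursuer) has j→k.
A2: add {i} — i (Evader): all of {j, k} already in.
A3: add {h} — h (Evader): all of {i, j, k} already in.
A4: add {d} — d (Evader): all of {e, g, h, j} already in.
A4 = all vertices. Fixed point.
d enters the attractor at level 4, so Pursuer can force the target in 4 moves from there.

4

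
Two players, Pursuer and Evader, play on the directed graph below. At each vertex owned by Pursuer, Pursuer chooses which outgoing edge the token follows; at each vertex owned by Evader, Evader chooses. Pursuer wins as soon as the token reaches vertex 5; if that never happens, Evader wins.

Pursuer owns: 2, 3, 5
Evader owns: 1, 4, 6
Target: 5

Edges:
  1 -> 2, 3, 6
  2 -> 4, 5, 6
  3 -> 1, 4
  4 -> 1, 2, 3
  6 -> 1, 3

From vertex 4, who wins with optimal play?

Evader

A0 = {5}
A1: add {2} — 2 (Pursuer) has 2→5.
A2 = A1; e.g. 1 (Evader) can still go to 3. Fixed point.
4 never enters the attractor, so Evader can avoid the target forever.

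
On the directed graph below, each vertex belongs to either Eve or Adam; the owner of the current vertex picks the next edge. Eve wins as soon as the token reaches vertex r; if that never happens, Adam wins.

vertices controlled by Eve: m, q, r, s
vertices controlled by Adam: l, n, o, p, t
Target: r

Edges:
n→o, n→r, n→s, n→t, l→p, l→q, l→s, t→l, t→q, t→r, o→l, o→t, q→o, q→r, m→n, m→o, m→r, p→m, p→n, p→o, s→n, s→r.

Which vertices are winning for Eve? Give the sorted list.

A0 = {r}
A1: add {m, q, s} — m (Eve) has m→r; q (Eve) has q→r; s (Eve) has s→r.
A2 = A1; e.g. l (Adam) can still go to p. Fixed point.
Eve's winning region = {m, q, r, s}.

m, q, r, s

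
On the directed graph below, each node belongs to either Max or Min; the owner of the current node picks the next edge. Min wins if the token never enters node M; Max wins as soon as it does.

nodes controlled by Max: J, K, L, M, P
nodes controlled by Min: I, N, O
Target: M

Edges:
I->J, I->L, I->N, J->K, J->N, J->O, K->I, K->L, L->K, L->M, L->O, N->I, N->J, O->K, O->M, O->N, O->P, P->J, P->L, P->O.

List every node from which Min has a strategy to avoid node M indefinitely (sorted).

I, N, O

A0 = {M}
A1: add {L} — L (Max) has L→M.
A2: add {K, P} — K (Max) has K→L; P (Max) has P→L.
A3: add {J} — J (Max) has J→K.
A4 = A3; e.g. I (Min) can still go to N. Fixed point.
Max's attractor = {J, K, L, M, P}; Min avoids the target exactly from the complement.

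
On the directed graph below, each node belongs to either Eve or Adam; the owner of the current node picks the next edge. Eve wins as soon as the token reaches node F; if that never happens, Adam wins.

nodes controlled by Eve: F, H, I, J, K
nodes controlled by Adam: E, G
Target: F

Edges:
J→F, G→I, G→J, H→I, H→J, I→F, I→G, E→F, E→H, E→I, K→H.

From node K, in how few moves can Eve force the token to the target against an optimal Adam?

3

A0 = {F}
A1: add {I, J} — I (Eve) has I→F; J (Eve) has J→F.
A2: add {G, H} — G (Adam): all of {I, J} already in; H (Eve) has H→I.
A3: add {E, K} — E (Adam): all of {F, H, I} already in; K (Eve) has K→H.
A3 = all vertices. Fixed point.
K enters the attractor at level 3, so Eve can force the target in 3 moves from there.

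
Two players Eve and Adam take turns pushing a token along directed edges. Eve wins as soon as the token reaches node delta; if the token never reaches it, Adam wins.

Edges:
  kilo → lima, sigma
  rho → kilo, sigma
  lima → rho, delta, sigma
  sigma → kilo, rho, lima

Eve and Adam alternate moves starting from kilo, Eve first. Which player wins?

Adam

Track states (vertex, player-to-move).
A0 = {(delta,Eve), (delta,Adam)}
A1: add {(lima,Eve)}.
A2 = A1; e.g. (kilo,Eve) stays out. (kilo,Eve) never enters ⇒ Adam avoids the target.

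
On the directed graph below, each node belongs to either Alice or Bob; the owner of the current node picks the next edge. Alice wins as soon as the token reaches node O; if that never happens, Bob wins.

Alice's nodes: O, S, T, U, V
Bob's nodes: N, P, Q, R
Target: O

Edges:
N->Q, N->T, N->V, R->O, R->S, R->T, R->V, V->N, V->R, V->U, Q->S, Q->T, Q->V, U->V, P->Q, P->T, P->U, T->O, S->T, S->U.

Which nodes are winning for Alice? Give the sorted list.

A0 = {O}
A1: add {T} — T (Alice) has T→O.
A2: add {S} — S (Alice) has S→T.
A3 = A2; e.g. N (Bob) can still go to Q. Fixed point.
Alice's winning region = {O, S, T}.

O, S, T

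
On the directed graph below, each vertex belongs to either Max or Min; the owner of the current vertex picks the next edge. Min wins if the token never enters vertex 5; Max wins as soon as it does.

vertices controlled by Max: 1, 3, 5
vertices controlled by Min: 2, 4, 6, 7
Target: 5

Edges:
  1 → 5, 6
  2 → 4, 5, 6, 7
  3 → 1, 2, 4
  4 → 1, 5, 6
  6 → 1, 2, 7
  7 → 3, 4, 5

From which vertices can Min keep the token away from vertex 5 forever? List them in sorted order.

A0 = {5}
A1: add {1} — 1 (Max) has 1→5.
A2: add {3} — 3 (Max) has 3→1.
A3 = A2; e.g. 2 (Min) can still go to 4. Fixed point.
Max's attractor = {1, 3, 5}; Min avoids the target exactly from the complement.

2, 4, 6, 7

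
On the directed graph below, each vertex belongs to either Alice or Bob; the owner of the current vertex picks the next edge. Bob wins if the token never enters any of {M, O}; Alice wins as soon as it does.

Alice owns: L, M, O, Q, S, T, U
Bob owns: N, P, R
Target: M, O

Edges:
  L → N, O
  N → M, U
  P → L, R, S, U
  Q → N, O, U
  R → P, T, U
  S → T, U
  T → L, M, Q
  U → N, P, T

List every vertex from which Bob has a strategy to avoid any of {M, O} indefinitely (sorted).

A0 = {M, O}
A1: add {L, Q, T} — L (Alice) has L→O; Q (Alice) has Q→O; T (Alice) has T→M.
A2: add {S, U} — S (Alice) has S→T; U (Alice) has U→T.
A3: add {N} — N (Bob): all of {M, U} already in.
A4 = A3; e.g. P (Bob) can still go to R. Fixed point.
Alice's attractor = {L, M, N, O, Q, S, T, U}; Bob avoids the target exactly from the complement.

P, R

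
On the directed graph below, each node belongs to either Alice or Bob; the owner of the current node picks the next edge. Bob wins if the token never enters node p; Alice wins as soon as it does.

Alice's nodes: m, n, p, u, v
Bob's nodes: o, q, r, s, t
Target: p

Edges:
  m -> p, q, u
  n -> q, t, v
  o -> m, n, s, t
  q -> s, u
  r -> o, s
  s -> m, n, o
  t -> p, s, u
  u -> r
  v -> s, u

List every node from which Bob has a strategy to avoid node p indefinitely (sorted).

n, o, q, r, s, t, u, v

A0 = {p}
A1: add {m} — m (Alice) has m→p.
A2 = A1; e.g. n (Alice) has no edge into A1. Fixed point.
Alice's attractor = {m, p}; Bob avoids the target exactly from the complement.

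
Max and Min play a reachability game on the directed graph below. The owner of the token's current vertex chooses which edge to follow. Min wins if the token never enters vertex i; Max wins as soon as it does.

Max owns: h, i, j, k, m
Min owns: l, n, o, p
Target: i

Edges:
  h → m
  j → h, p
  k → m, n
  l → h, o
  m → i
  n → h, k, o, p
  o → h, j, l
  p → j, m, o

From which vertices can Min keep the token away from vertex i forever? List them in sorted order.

A0 = {i}
A1: add {m} — m (Max) has m→i.
A2: add {h, k} — h (Max) has h→m; k (Max) has k→m.
A3: add {j} — j (Max) has j→h.
A4 = A3; e.g. l (Min) can still go to o. Fixed point.
Max's attractor = {h, i, j, k, m}; Min avoids the target exactly from the complement.

l, n, o, p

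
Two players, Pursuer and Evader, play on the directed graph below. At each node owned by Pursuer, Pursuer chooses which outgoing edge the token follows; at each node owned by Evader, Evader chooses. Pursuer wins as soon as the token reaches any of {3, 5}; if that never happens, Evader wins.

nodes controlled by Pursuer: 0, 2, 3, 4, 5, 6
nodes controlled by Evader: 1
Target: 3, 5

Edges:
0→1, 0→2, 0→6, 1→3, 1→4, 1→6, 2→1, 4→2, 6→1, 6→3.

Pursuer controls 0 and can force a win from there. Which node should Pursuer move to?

A0 = {3, 5}
A1: add {6} — 6 (Pursuer) has 6→3.
A2: add {0} — 0 (Pursuer) has 0→6.
A3 = A2; e.g. 1 (Evader) can still go to 4. Fixed point.
From 0, successor 6 is in the attractor (rank 1); the other successors 1, 2 are not.

6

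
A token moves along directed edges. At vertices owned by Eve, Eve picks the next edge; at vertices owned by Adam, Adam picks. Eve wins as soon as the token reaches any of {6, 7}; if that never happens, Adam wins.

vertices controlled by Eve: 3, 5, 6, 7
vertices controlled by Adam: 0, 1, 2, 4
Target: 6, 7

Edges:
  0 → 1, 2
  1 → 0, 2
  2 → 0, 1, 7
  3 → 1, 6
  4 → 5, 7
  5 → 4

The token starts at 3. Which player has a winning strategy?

Eve

A0 = {6, 7}
A1: add {3} — 3 (Eve) has 3→6.
A2 = A1; e.g. 0 (Adam) can still go to 1. Fixed point.
3 ∈ A1, so Eve can force the target.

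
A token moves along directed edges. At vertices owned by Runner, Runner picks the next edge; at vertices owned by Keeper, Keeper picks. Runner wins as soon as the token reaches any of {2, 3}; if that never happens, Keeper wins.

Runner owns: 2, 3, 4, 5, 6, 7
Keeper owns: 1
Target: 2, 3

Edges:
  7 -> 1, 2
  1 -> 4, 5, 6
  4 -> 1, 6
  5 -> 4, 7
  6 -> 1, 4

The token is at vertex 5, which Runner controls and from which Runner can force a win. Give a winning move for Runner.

A0 = {2, 3}
A1: add {7} — 7 (Runner) has 7→2.
A2: add {5} — 5 (Runner) has 5→7.
A3 = A2; e.g. 1 (Keeper) can still go to 4. Fixed point.
From 5, successor 7 is in the attractor (rank 1); the other successor 4 is not.

7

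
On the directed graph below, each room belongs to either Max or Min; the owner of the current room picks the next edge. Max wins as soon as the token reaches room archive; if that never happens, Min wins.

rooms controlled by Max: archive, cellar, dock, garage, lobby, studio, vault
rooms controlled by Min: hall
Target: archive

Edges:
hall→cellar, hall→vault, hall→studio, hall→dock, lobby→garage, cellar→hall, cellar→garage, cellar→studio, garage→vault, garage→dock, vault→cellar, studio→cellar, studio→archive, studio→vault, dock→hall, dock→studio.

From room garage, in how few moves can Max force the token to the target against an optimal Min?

A0 = {archive}
A1: add {studio} — studio (Max) has studio→archive.
A2: add {cellar, dock} — cellar (Max) has cellar→studio; dock (Max) has dock→studio.
A3: add {garage, vault} — garage (Max) has garage→dock; vault (Max) has vault→cellar.
garage enters the attractor at level 3, so Max can force the target in 3 moves from there.

3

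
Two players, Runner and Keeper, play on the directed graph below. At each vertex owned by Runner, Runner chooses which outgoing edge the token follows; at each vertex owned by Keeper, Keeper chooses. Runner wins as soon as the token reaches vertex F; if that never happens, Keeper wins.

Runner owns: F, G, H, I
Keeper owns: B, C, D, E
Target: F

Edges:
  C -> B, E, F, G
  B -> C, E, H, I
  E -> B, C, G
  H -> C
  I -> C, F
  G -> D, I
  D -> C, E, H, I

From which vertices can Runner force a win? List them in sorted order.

A0 = {F}
A1: add {I} — I (Runner) has I→F.
A2: add {G} — G (Runner) has G→I.
A3 = A2; e.g. B (Keeper) can still go to C. Fixed point.
Runner's winning region = {F, G, I}.

F, G, I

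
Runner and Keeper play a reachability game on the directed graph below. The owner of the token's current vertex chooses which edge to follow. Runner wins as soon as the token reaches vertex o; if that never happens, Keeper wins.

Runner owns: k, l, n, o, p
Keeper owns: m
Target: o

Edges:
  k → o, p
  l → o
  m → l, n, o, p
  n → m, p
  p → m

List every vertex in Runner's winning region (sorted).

k, l, o

A0 = {o}
A1: add {k, l} — k (Runner) has k→o; l (Runner) has l→o.
A2 = A1; e.g. m (Keeper) can still go to n. Fixed point.
Runner's winning region = {k, l, o}.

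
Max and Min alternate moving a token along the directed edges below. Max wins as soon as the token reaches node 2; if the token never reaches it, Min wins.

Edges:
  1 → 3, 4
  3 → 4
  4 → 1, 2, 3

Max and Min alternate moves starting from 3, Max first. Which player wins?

Min

Track states (vertex, player-to-move).
A0 = {(2,Max), (2,Min)}
A1: add {(4,Max)}.
A2: add {(3,Min)}.
A3: add {(1,Max)}.
A4 = A3; e.g. (1,Min) stays out. (3,Max) never enters ⇒ Min avoids the target.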